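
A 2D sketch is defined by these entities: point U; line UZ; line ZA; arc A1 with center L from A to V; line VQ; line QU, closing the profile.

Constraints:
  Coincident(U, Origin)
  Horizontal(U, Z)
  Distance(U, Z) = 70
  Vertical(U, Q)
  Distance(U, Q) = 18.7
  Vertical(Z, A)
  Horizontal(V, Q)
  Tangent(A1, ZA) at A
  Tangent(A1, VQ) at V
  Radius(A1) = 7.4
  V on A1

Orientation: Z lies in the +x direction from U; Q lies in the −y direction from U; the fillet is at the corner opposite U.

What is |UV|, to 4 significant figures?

65.33

U is at the origin; UZ is horizontal with |UZ| = 70.0 and Z on the +x side, so Z = (70.00, 0.000). UQ is vertical with |UQ| = 18.7 and Q on the −y side, so Q = (0.000, -18.70). The virtual corner opposite U is at (70.00, -18.70). A1 meets ZA tangentially, so LA is at right angles to ZA and since A1 is tangent to VQ there, LV ⟂ VQ, with radius 7.4, so the center L sits 7.4 in from both sides at L = (62.60, -11.30). That places the tangent points at A = (70.00, -11.30) on ZA and V = (62.60, -18.70) on VQ. Then |UV| = |V − U| = 65.33.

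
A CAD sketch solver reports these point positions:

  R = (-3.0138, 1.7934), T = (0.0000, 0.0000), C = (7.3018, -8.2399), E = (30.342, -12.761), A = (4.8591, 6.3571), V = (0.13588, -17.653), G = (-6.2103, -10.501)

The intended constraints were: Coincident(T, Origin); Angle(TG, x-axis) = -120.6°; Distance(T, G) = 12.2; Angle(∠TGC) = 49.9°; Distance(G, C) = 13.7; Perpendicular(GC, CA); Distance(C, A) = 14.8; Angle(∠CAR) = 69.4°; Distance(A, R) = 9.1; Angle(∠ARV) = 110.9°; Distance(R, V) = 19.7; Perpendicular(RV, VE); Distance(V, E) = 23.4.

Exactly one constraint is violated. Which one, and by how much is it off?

Distance(V, E) = 23.4 — off by 7.20.

T = (0.00, 0.00) ✓; TG at -120.6° ✓; |TG| = 12.20 ✓; ∠TGC = 49.90° ✓; |GC| = 13.70 ✓; ∠(GC, CA) = 90.00° ✓; |CA| = 14.80 ✓; ∠CAR = 69.40° ✓; |AR| = 9.100 ✓; ∠ARV = 110.9° ✓; |RV| = 19.70 ✓; ∠(RV, VE) = 90.00° ✓; |VE| = 30.60 ✗.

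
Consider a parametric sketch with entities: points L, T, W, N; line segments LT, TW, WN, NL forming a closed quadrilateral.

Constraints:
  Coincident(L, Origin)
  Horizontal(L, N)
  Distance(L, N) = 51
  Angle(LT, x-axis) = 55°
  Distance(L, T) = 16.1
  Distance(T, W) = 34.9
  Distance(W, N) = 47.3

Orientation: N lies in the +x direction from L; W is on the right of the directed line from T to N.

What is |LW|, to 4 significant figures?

23.49

L is at the origin; L and N share the same y with |LN| = 51.0 and N in +x, so N = (51.0, 0). LT runs at 55.0° with |LT| = 16.1, so T = (9.235, 13.19). W is determined by |TW| = 34.9 and |WN| = 47.3 together: it lies at the intersection of circle(T, 34.9) and circle(N, 47.3). With |TN| = 43.80, the foot of the radical line on TN is 10.26 from T and the perpendicular offset is √(34.9² − 10.26²) = 33.36. Taking the right-of-TN solution: W = (8.977, -21.71).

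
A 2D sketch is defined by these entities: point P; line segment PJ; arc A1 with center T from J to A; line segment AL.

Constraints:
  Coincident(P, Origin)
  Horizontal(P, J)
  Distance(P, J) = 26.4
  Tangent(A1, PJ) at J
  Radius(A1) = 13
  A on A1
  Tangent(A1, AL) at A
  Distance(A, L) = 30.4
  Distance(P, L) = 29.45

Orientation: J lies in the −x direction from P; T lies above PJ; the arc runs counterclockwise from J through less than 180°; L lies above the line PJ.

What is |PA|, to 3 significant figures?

16.8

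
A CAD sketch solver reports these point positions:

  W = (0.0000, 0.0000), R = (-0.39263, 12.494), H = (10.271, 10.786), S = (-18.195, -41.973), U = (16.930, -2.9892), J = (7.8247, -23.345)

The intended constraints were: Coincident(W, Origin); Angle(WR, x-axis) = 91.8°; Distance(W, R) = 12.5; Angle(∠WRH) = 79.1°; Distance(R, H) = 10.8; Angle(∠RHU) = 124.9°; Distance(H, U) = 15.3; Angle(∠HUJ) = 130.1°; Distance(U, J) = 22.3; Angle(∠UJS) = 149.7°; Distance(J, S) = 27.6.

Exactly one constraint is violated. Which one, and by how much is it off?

Distance(J, S) = 27.6 — off by 4.40.

W = (0.00, 0.00) ✓; WR at 91.80° ✓; |WR| = 12.50 ✓; ∠WRH = 79.10° ✓; |RH| = 10.80 ✓; ∠RHU = 124.9° ✓; |HU| = 15.30 ✓; ∠HUJ = 130.1° ✓; |UJ| = 22.30 ✓; ∠UJS = 149.7° ✓; |JS| = 32.00 ✗.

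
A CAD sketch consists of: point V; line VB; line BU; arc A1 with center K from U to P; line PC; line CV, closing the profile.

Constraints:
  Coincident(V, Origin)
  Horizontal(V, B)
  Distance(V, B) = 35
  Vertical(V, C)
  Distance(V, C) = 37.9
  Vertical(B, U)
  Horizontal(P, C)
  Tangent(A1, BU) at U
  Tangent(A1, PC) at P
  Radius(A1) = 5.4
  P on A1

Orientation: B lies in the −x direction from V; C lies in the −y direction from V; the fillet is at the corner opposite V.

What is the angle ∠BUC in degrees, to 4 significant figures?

98.77°

V is at the origin; VB is horizontal with |VB| = 35.0 and B on the −x side, so B = (-35.00, 0.000). V and C share the same x with |VC| = 37.9 and C on the −y side, so C = (0.000, -37.90). The virtual corner opposite V is at (-35.00, -37.90). Since A1 is tangent to BU there, KU ⟂ BU and tangency of A1 to PC means the radius KP is perpendicular to PC, with radius 5.4, so the center K sits 5.4 in from both sides at K = (-29.60, -32.50). That places the tangent points at U = (-35.00, -32.50) on BU and P = (-29.60, -37.90) on PC. Then cos ∠BUC = UB·UC / (|UB||UC|), giving 98.77°.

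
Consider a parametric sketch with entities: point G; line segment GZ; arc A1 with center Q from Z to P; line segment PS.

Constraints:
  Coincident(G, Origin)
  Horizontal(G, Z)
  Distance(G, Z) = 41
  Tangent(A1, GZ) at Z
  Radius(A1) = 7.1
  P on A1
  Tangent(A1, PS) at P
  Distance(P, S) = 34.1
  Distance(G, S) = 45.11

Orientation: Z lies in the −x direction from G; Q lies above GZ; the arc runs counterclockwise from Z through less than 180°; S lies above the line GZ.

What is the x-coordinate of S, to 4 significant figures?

-24.59

Checks: |QP| = 7.100 ✓; ∠(QP, PS) = 90.00° ✓; |PS| = 34.10 ✓; |GS| = 45.11 ✓.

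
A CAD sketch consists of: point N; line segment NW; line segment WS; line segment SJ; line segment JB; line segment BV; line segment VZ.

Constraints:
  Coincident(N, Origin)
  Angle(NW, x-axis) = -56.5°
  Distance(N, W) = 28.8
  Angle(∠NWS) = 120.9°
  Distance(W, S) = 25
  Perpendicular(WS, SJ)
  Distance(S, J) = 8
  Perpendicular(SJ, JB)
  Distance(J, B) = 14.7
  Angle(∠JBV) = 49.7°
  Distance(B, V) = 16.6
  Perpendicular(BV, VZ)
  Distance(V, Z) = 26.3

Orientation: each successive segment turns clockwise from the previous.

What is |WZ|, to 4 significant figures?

42.91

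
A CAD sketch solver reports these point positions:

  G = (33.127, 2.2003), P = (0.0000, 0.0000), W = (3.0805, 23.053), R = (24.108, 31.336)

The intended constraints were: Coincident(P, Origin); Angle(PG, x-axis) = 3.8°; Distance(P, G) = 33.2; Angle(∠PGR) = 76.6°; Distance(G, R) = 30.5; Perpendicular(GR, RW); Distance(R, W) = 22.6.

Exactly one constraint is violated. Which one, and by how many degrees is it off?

Perpendicular(GR, RW) — off by 4.30°.

P = (0.00, 0.00) ✓; PG at 3.800° ✓; |PG| = 33.20 ✓; ∠PGR = 76.60° ✓; |GR| = 30.50 ✓; ∠(GR, RW) = 94.30° ✗; |RW| = 22.60 ✓.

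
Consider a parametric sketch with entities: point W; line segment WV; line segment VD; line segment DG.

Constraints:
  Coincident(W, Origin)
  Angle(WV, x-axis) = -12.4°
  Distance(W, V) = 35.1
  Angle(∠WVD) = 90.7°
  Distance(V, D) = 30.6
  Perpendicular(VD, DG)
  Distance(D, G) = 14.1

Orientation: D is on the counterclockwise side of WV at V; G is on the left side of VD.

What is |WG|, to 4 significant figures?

37.47

∠WVD = 90.7°, so VD runs at -12.4° + (180° − 90.7°) = 76.90° from the x-axis; with |VD| = 30.6, D = V + 30.6·(cos 76.90°, sin 76.90°) = (41.22, 22.27). The perpendicularity gives DG at right angles to VD; with |DG| = 14.1 on the left of VD, G = D + 14.1·(-0.9740, 0.2267) = (27.48, 25.46). Then |WG| = |G − W| = 37.47.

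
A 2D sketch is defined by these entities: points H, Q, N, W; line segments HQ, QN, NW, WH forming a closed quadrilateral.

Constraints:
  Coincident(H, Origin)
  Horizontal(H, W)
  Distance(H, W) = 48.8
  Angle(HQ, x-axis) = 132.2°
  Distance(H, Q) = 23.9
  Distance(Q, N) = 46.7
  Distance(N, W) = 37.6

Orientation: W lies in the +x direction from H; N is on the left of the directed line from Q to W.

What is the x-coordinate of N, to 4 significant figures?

28.51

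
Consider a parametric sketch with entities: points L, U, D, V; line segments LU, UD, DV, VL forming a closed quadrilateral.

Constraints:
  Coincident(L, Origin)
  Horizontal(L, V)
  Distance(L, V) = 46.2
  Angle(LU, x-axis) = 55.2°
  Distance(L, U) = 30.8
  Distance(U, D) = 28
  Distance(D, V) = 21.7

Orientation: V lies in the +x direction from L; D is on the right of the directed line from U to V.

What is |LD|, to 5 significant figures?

24.644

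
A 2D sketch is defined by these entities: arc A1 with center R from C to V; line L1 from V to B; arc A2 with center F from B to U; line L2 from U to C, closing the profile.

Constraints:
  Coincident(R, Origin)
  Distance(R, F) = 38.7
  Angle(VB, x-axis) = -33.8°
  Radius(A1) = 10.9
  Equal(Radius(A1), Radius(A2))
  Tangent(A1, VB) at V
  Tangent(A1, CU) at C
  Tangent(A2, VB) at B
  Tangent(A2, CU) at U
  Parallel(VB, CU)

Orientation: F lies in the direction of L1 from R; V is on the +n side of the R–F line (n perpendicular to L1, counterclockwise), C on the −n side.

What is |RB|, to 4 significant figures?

40.21

Tangency of A1 to both parallel lines with radius 10.9 puts V and C at R ± 10.9·n: V = (6.064, 9.058), C = (-6.064, -9.058). Equal radii place B and U the same way about F: B = F + 10.9·n = (38.22, -12.47), U = F − 10.9·n = (26.10, -30.59). Then |RB| = |B − R| = 40.21.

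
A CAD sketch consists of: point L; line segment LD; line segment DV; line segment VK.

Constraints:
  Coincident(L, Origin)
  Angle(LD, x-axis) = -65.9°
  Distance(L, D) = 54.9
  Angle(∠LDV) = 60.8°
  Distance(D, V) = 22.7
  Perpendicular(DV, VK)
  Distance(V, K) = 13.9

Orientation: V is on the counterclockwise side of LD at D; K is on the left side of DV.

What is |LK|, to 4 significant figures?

34.27

L is at the origin; LD runs at -65.9° with length 54.9, so D = 54.9·(cos -65.9°, sin -65.9°) = (22.42, -50.11). ∠LDV = 60.8°, so DV runs at -65.9° + (180° − 60.8°) = 53.30° from the x-axis; with |DV| = 22.7, V = D + 22.7·(cos 53.30°, sin 53.30°) = (35.98, -31.91). DV ⟂ VK; with |VK| = 13.9 on the left of DV, K = V + 13.9·(-0.8018, 0.5976) = (24.84, -23.61). Then |LK| = |K − L| = 34.27.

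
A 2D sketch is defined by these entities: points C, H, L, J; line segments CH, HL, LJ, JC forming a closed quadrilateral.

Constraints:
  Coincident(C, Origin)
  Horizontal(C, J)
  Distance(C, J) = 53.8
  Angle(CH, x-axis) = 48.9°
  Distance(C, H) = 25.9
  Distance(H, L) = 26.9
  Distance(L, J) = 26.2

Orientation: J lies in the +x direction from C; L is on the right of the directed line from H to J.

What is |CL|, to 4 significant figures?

28.53

Checks: |HL| = 26.90 ✓; |LJ| = 26.20 ✓.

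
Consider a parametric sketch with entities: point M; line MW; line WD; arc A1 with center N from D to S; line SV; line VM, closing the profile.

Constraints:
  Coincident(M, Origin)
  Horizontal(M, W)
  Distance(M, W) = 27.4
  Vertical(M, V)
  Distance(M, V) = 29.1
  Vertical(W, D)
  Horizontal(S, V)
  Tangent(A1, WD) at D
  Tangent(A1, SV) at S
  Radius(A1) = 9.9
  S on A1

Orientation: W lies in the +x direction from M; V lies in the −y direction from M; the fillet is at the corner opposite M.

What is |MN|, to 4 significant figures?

25.98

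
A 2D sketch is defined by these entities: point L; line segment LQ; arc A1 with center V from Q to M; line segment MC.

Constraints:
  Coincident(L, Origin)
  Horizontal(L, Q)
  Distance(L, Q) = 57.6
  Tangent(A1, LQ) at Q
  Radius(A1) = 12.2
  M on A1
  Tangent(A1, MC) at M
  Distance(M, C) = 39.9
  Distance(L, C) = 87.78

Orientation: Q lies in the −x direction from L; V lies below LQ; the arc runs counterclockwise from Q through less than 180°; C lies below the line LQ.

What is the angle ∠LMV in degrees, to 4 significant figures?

11.24°

Checks: L = (0.00, 0.00) ✓; |VM| = 12.20 ✓; ∠(VM, MC) = 90.00° ✓; |MC| = 39.90 ✓; |LC| = 87.78 ✓.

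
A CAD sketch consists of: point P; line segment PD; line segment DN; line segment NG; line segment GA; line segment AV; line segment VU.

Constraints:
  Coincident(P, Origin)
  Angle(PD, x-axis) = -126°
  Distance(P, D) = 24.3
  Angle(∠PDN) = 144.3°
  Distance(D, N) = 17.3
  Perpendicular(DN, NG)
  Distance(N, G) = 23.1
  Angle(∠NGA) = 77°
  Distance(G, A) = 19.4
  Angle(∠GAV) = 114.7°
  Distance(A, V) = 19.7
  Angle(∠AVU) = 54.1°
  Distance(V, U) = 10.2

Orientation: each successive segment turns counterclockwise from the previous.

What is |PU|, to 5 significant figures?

25.706

P is at the origin; PD runs at -126.0° with length 24.3, so D = (-14.283, -19.659). ∠PDN = 144.3° gives DN at -90.300° from the x-axis; with |DN| = 17.3, N = (-14.374, -36.959). DN is perpendicular to NG, so NG runs at -0.30000°; with |NG| = 23.1, G = (8.7259, -37.080). ∠NGA = 77.0° gives GA at 102.70° from the x-axis; with |GA| = 19.4, A = (4.4609, -18.154). ∠GAV = 114.7° gives AV at 168.00° from the x-axis; with |AV| = 19.7, V = (-14.809, -14.059). ∠AVU = 54.1° gives VU at -66.100° from the x-axis; with |VU| = 10.2, U = (-10.676, -23.384). Then |PU| = |U − P| = 25.706.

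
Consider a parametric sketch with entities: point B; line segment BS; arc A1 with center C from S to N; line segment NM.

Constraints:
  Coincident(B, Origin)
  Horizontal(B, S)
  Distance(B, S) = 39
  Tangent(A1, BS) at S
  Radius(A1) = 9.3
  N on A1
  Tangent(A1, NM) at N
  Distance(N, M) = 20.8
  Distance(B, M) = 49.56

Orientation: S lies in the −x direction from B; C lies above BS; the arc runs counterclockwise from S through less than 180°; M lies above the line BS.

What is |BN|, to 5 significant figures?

32.852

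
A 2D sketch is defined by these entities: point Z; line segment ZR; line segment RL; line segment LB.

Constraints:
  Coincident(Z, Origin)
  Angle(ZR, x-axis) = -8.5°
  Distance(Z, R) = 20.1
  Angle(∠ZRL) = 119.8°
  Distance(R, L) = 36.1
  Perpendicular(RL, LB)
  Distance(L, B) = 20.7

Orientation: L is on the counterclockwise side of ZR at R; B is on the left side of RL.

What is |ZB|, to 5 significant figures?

46.204

∠ZRL = 119.8°, so RL runs at -8.5° + (180° − 119.8°) = 51.700° from the x-axis; with |RL| = 36.1, L = R + 36.1·(cos 51.700°, sin 51.700°) = (42.253, 25.359). RL ⟂ LB; with |LB| = 20.7 on the left of RL, B = L + 20.7·(-0.78478, 0.61978) = (26.008, 38.189). Then |ZB| = |B − Z| = 46.204.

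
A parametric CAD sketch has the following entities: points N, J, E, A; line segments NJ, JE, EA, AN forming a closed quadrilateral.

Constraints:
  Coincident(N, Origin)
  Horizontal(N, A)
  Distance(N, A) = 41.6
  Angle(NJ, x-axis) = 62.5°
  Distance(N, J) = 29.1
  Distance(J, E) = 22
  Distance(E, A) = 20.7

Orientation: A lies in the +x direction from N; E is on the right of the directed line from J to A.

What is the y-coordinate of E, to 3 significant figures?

5.39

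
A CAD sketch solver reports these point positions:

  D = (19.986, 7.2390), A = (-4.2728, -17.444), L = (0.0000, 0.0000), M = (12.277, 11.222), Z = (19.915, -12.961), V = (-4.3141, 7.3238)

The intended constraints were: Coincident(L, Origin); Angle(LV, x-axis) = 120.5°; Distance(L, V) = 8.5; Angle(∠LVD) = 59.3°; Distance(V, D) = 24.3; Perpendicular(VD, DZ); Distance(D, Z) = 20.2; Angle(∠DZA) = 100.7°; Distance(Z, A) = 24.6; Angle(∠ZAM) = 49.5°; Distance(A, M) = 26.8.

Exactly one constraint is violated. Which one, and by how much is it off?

Distance(A, M) = 26.8 — off by 6.30.

L = (0.00, 0.00) ✓; LV at 120.5° ✓; |LV| = 8.500 ✓; ∠LVD = 59.30° ✓; |VD| = 24.30 ✓; ∠(VD, DZ) = 90.00° ✓; |DZ| = 20.20 ✓; ∠DZA = 100.7° ✓; |ZA| = 24.60 ✓; ∠ZAM = 49.50° ✓; |AM| = 33.10 ✗.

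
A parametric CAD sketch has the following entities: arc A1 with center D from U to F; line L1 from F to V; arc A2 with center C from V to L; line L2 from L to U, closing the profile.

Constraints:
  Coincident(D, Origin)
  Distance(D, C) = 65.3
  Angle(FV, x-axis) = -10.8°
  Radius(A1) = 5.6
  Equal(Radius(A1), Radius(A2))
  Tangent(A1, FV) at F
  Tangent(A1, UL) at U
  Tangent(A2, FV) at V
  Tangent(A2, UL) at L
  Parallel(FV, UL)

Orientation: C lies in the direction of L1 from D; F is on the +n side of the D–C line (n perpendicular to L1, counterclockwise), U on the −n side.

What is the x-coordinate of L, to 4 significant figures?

63.09

The slot axis is L1's direction at -10.8°, so u = (cos -10.8°, sin -10.8°) = (0.9823, -0.1874) and n = (−sin -10.8°, cos -10.8°) = (0.1874, 0.9823). D is at the origin and C lies 65.3 along u from D, so C = 65.3·u = (64.14, -12.24). Tangency of A1 to both parallel lines with radius 5.6 puts F and U at D ± 5.6·n: F = (1.049, 5.501), U = (-1.049, -5.501). Equal radii place V and L the same way about C: V = C + 5.6·n = (65.19, -6.735), L = C − 5.6·n = (63.09, -17.74). So L.x = 63.09.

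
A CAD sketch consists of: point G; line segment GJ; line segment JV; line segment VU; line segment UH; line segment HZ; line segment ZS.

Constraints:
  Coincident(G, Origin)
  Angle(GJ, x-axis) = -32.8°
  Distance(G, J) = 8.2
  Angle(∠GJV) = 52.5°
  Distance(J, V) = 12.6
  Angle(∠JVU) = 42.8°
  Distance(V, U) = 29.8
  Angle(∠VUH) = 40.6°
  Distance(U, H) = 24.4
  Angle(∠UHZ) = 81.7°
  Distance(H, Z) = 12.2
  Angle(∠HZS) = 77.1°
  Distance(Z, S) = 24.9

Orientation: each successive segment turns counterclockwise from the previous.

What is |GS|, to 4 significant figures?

18.50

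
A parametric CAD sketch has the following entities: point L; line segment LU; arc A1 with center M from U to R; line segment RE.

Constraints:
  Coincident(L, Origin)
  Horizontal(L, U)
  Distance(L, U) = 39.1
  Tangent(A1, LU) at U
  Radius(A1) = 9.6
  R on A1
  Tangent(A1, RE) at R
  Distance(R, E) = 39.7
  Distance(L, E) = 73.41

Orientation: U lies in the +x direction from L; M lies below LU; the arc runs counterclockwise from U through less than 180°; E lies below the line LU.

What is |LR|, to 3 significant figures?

35.4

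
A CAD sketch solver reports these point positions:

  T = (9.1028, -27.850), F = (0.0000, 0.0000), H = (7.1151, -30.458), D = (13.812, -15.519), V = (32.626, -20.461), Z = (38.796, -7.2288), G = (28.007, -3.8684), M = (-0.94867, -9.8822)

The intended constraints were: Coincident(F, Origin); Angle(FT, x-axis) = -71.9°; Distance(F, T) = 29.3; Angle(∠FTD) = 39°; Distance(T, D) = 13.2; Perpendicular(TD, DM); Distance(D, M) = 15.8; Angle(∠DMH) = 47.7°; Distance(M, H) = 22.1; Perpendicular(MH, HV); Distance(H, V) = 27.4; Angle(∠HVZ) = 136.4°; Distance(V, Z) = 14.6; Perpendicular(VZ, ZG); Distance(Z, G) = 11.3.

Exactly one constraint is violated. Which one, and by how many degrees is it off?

Perpendicular(VZ, ZG) — off by 7.70°.

F = (0.00, 0.00) ✓; FT at -71.90° ✓; |FT| = 29.30 ✓; ∠FTD = 39.00° ✓; |TD| = 13.20 ✓; ∠(TD, DM) = 90.00° ✓; |DM| = 15.80 ✓; ∠DMH = 47.70° ✓; |MH| = 22.10 ✓; ∠(MH, HV) = 90.00° ✓; |HV| = 27.40 ✓; ∠HVZ = 136.4° ✓; |VZ| = 14.60 ✓; ∠(VZ, ZG) = 97.70° ✗; |ZG| = 11.30 ✓.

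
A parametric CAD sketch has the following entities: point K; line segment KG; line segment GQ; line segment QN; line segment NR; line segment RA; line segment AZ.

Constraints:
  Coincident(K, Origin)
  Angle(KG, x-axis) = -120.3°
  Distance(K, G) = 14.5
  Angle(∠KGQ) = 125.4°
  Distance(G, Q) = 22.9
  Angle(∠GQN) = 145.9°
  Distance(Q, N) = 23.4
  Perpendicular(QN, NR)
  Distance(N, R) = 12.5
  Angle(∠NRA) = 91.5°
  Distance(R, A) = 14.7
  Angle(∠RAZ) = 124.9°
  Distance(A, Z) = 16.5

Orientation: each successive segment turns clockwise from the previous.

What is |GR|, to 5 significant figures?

42.364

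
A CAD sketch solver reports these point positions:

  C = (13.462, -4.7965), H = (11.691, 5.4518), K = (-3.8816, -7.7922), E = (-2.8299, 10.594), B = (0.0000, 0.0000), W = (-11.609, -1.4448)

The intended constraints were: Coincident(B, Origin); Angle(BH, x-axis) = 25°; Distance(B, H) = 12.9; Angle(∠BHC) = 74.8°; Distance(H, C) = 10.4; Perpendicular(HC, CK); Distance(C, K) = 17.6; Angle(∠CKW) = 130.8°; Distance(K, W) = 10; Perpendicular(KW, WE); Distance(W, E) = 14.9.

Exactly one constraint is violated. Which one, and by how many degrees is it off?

Perpendicular(KW, WE) — off by 3.30°.

B = (0.00, 0.00) ✓; BH at 25.00° ✓; |BH| = 12.90 ✓; ∠BHC = 74.80° ✓; |HC| = 10.40 ✓; ∠(HC, CK) = 90.00° ✓; |CK| = 17.60 ✓; ∠CKW = 130.8° ✓; |KW| = 10.00 ✓; ∠(KW, WE) = 86.70° ✗; |WE| = 14.90 ✓.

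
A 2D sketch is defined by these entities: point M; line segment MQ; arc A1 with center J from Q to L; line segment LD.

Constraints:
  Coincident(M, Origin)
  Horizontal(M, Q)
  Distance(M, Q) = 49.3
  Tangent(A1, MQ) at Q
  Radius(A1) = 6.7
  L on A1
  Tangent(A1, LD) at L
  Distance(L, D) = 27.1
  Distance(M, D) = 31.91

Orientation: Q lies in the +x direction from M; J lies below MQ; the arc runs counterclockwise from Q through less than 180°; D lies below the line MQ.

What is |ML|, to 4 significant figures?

44.81

M is at the origin; M and Q share the same y with |MQ| = 49.3 and Q on the +x side, so Q = (49.30, 0.000). A1 meets MQ tangentially, so JQ is at right angles to MQ, so J = Q + (0, -6.7) = (49.30, -6.700). Since JL ⟂ LD (tangency), |JD| = √(6.7² + 27.1²) = 27.92 regardless of where L sits on A1. So D lies on both circle(M, 31.91) and circle(J, 27.92); the below-MQ intersection is D = (24.80, -20.08). L is the foot of the tangent from D: L = (44.77, -1.762).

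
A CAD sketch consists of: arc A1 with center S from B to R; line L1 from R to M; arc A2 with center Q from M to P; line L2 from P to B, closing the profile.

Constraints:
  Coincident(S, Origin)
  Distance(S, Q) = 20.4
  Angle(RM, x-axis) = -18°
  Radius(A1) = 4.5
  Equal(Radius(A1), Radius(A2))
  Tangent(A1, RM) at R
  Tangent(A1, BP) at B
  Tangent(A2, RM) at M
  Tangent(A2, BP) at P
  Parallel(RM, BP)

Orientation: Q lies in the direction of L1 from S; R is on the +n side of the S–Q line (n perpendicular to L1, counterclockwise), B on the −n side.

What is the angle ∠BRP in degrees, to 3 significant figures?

66.2°

The slot axis is L1's direction at -18.0°, so u = (cos -18.0°, sin -18.0°) = (0.951, -0.309) and n = (−sin -18.0°, cos -18.0°) = (0.309, 0.951). S is at the origin and Q lies 20.4 along u from S, so Q = 20.4·u = (19.4, -6.30). Tangency of A1 to both parallel lines with radius 4.5 puts R and B at S ± 4.5·n: R = (1.39, 4.28), B = (-1.39, -4.28). Equal radii place M and P the same way about Q: M = Q + 4.5·n = (20.8, -2.02), P = Q − 4.5·n = (18.0, -10.6). Then cos ∠BRP = RB·RP / (|RB||RP|), giving 66.2°.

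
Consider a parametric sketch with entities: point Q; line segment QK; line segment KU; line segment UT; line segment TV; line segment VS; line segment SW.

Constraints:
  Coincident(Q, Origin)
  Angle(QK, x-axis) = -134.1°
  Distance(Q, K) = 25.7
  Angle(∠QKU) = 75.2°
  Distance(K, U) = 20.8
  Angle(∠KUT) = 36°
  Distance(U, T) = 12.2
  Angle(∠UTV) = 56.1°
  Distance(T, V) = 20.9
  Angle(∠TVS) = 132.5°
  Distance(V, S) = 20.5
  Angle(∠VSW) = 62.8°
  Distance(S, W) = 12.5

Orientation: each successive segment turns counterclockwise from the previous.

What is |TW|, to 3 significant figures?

29.2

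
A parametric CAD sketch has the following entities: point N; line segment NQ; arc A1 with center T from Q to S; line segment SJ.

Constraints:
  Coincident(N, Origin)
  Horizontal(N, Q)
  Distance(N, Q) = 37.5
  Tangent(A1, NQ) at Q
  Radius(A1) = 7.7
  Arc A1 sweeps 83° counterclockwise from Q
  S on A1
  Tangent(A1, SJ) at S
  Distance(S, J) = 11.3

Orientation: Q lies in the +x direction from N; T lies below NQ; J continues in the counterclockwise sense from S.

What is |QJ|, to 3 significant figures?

20.1

N is at the origin; N and Q share the same y with |NQ| = 37.5 and Q on the +x side, so Q = (37.5, 0.00). Since A1 is tangent to NQ there, TQ ⟂ NQ, so T = Q + (0, -7.7) = (37.5, -7.70). On A1, Q sits at bearing 90° from T; an 83° counterclockwise sweep puts S at bearing 173°, so S = T + 7.7·(cos 173°, sin 173°) = (29.9, -6.76). The tangent condition forces TS to be normal to SJ, so SJ runs along (−sin 173°, cos 173°); with |SJ| = 11.3, J = (28.5, -18.0). Then |QJ| = |J − Q| = 20.1.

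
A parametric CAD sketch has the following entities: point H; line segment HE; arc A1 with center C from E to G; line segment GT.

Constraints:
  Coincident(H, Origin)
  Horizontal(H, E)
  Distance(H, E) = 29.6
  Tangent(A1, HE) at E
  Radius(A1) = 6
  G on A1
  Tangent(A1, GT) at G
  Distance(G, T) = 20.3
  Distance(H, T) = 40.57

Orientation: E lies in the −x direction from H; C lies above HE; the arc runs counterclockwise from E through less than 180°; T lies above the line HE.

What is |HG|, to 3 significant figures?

25.1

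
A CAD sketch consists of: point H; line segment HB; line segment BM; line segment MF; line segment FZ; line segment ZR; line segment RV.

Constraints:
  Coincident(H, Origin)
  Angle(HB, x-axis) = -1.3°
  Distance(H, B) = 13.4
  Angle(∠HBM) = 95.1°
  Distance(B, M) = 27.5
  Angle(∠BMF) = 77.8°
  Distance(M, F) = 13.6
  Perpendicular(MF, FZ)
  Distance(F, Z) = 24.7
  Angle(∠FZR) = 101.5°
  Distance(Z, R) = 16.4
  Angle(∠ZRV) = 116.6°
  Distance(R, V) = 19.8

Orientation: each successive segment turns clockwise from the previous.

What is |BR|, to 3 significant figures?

8.35

H is at the origin; HB runs at -1.3° with length 13.4, so B = (13.4, -0.304). ∠HBM = 95.1° gives BM at -86.2° from the x-axis; with |BM| = 27.5, M = (15.2, -27.7). ∠BMF = 77.8° gives MF at 172° from the x-axis; with |MF| = 13.6, F = (1.76, -25.8). The perpendicularity gives FZ at right angles to MF, so FZ runs at 81.6°; with |FZ| = 24.7, Z = (5.37, -1.32). ∠FZR = 101.5° gives ZR at 3.10° from the x-axis; with |ZR| = 16.4, R = (21.7, -0.435). Then |BR| = |R − B| = 8.35.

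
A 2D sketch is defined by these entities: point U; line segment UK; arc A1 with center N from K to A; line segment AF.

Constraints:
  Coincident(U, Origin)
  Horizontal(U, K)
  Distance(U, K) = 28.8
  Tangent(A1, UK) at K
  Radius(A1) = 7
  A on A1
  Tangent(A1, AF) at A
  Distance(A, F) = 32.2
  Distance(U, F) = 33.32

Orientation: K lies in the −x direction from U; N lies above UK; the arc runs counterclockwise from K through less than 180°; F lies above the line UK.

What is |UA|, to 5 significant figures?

22.896

Checks: ∠(NK, KU) = 90.00° ✓; |NK| = 7.000 ✓; |NA| = 7.000 ✓; ∠(NA, AF) = 90.00° ✓; |AF| = 32.20 ✓; |UF| = 33.32 ✓.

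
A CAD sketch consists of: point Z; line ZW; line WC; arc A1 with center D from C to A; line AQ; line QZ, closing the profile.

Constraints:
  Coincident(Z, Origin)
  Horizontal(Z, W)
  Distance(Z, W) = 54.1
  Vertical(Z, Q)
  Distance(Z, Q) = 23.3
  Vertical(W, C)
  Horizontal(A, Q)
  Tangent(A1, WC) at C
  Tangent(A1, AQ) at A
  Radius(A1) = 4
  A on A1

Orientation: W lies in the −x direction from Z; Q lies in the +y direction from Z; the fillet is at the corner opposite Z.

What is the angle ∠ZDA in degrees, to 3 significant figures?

111°

The virtual corner opposite Z is at (-54.1, 23.3). The tangent condition forces DC to be normal to WC and since A1 is tangent to AQ there, DA ⟂ AQ, with radius 4.0, so the center D sits 4.0 in from both sides at D = (-50.1, 19.3). That places the tangent points at C = (-54.1, 19.3) on WC and A = (-50.1, 23.3) on AQ. Then cos ∠ZDA = DZ·DA / (|DZ||DA|), giving 111°.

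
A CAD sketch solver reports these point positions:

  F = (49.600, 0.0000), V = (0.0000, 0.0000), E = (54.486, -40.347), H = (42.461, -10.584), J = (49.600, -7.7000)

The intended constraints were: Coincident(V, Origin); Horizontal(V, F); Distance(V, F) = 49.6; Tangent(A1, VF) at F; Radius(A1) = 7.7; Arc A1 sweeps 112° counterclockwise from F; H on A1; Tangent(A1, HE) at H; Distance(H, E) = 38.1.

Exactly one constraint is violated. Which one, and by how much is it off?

Distance(H, E) = 38.1 — off by 6.00.

V = (0.00, 0.00) ✓; V.y = 0.00, F.y = 0.00 ✓; |VF| = 49.60 ✓; ∠(JF, FV) = 90.00° ✓; |JF| = 7.700 ✓; bearing(J→H) − bearing(J→F) = 112.0° ✓; |JH| = 7.700 ✓; ∠(JH, HE) = 90.00° ✓; |HE| = 32.10 ✗.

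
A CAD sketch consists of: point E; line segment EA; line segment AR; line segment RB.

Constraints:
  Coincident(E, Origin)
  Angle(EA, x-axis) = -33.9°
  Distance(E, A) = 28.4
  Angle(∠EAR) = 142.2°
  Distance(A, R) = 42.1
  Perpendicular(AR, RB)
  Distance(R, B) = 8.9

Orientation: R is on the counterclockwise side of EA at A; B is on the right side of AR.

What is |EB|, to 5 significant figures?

69.696

E is at the origin; EA runs at -33.9° with length 28.4, so A = 28.4·(cos -33.9°, sin -33.9°) = (23.572, -15.840). ∠EAR = 142.2°, so AR runs at -33.9° + (180° − 142.2°) = 3.9000° from the x-axis; with |AR| = 42.1, R = A + 42.1·(cos 3.9000°, sin 3.9000°) = (65.575, -12.977). AR is perpendicular to RB; with |RB| = 8.9 on the right of AR, B = R + 8.9·(0.068015, -0.99768) = (66.180, -21.856). Then |EB| = |B − E| = 69.696.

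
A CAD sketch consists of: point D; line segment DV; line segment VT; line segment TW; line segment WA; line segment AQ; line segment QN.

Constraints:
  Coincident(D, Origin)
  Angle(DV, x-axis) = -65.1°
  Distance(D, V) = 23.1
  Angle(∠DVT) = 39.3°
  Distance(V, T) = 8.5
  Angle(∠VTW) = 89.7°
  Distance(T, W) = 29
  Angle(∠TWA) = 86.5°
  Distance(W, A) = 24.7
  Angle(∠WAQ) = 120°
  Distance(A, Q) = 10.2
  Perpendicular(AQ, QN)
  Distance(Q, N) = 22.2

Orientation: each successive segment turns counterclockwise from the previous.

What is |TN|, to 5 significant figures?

12.599

D is at the origin; DV runs at -65.1° with length 23.1, so V = (9.7259, -20.953). ∠DVT = 39.3° gives VT at 75.600° from the x-axis; with |VT| = 8.5, T = (11.840, -12.720). ∠VTW = 89.7° gives TW at 165.90° from the x-axis; with |TW| = 29.0, W = (-16.286, -5.6549). ∠TWA = 86.5° gives WA at -100.60° from the x-axis; with |WA| = 24.7, A = (-20.830, -29.933). ∠WAQ = 120.0° gives AQ at -40.600° from the x-axis; with |AQ| = 10.2, Q = (-13.086, -36.571). The perpendicularity gives QN at right angles to AQ, so QN runs at 49.400°; with |QN| = 22.2, N = (1.3617, -19.716). Then |TN| = |N − T| = 12.599.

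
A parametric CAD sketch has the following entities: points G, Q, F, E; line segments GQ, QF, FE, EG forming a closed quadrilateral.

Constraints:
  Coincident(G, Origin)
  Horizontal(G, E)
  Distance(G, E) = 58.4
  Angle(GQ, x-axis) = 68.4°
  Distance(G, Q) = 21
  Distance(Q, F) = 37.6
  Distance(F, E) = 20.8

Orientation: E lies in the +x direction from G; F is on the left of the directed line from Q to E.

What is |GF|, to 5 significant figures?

47.936

Checks: |QF| = 37.60 ✓; |FE| = 20.80 ✓.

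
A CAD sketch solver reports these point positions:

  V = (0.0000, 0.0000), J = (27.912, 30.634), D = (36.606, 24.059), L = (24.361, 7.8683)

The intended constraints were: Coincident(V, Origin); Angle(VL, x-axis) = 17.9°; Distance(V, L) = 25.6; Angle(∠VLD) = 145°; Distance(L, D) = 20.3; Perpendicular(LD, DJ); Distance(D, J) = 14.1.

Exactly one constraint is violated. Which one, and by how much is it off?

Distance(D, J) = 14.1 — off by 3.20.

V = (0.00, 0.00) ✓; VL at 17.90° ✓; |VL| = 25.60 ✓; ∠VLD = 145.0° ✓; |LD| = 20.30 ✓; ∠(LD, DJ) = 90.00° ✓; |DJ| = 10.90 ✗.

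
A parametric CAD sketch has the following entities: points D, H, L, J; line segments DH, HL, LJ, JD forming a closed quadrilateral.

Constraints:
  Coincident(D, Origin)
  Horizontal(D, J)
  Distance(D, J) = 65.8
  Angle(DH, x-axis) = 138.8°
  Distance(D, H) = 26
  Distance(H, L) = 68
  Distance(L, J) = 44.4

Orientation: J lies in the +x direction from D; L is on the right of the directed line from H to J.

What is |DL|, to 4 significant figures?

42.00

D is at the origin; D and J share the same y with |DJ| = 65.8 and J in +x, so J = (65.8, 0). DH runs at 138.8° with |DH| = 26.0, so H = (-19.56, 17.13). L is determined by |HL| = 68.0 and |LJ| = 44.4 together: it lies at the intersection of circle(H, 68.0) and circle(J, 44.4). With |HJ| = 87.06, the foot of the radical line on HJ is 58.77 from H and the perpendicular offset is √(68.0² − 58.77²) = 34.21. Taking the right-of-HJ solution: L = (31.32, -27.98).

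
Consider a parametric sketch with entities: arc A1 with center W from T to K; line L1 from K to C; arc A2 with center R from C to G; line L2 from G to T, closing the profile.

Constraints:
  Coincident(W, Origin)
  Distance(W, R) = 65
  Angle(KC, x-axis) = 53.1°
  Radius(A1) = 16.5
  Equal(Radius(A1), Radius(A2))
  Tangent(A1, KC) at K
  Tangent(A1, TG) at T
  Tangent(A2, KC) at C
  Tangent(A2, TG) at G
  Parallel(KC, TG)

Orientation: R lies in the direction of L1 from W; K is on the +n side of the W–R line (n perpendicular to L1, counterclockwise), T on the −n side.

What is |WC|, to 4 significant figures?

67.06

The slot axis is L1's direction at 53.1°, so u = (cos 53.1°, sin 53.1°) = (0.6004, 0.7997) and n = (−sin 53.1°, cos 53.1°) = (-0.7997, 0.6004). W is at the origin and R lies 65.0 along u from W, so R = 65.0·u = (39.03, 51.98). Tangency of A1 to both parallel lines with radius 16.5 puts K and T at W ± 16.5·n: K = (-13.19, 9.907), T = (13.19, -9.907). Equal radii place C and G the same way about R: C = R + 16.5·n = (25.83, 61.89), G = R − 16.5·n = (52.22, 42.07). Then |WC| = |C − W| = 67.06.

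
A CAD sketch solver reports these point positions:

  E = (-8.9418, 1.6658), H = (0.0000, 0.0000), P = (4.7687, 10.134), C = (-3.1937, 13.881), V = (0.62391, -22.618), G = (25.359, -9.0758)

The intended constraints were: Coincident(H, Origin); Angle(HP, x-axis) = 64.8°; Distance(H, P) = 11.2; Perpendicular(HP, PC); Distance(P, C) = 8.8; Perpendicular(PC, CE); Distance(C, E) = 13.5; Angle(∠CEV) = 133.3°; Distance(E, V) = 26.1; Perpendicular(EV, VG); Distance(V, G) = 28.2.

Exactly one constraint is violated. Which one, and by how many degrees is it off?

Perpendicular(EV, VG) — off by 7.20°.

H = (0.00, 0.00) ✓; HP at 64.80° ✓; |HP| = 11.20 ✓; ∠(HP, PC) = 90.00° ✓; |PC| = 8.800 ✓; ∠(PC, CE) = 90.00° ✓; |CE| = 13.50 ✓; ∠CEV = 133.3° ✓; |EV| = 26.10 ✓; ∠(EV, VG) = 97.20° ✗; |VG| = 28.20 ✓.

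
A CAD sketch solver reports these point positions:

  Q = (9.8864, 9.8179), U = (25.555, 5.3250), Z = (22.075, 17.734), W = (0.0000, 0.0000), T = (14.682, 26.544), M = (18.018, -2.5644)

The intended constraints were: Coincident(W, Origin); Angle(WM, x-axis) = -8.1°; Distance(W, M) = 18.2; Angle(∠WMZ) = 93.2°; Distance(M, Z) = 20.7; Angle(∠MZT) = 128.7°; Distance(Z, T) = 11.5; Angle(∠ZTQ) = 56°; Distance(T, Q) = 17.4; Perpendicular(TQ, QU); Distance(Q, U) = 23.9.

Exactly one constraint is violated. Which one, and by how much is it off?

Distance(Q, U) = 23.9 — off by 7.60.

W = (0.00, 0.00) ✓; WM at -8.100° ✓; |WM| = 18.20 ✓; ∠WMZ = 93.20° ✓; |MZ| = 20.70 ✓; ∠MZT = 128.7° ✓; |ZT| = 11.50 ✓; ∠ZTQ = 56.00° ✓; |TQ| = 17.40 ✓; ∠(TQ, QU) = 90.00° ✓; |QU| = 16.30 ✗.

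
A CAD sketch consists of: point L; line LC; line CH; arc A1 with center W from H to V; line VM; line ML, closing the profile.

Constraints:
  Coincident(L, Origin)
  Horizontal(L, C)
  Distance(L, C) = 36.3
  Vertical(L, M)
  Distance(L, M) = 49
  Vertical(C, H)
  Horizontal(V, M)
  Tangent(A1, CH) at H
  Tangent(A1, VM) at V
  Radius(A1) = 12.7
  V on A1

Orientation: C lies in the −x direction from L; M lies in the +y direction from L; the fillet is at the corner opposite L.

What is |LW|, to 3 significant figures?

43.3

LM is vertical with |LM| = 49.0 and M on the +y side, so M = (0.00, 49.0). The virtual corner opposite L is at (-36.3, 49.0). The tangent condition forces WH to be normal to CH and since A1 is tangent to VM there, WV ⟂ VM, with radius 12.7, so the center W sits 12.7 in from both sides at W = (-23.6, 36.3). Then |LW| = |W − L| = 43.3.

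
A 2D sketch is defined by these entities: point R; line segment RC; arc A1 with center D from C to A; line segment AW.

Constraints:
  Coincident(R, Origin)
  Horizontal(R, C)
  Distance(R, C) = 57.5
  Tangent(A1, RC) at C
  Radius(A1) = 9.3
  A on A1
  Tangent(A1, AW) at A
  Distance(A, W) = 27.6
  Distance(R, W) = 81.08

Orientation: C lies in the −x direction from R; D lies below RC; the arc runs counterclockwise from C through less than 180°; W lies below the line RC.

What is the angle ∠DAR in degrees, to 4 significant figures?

21.47°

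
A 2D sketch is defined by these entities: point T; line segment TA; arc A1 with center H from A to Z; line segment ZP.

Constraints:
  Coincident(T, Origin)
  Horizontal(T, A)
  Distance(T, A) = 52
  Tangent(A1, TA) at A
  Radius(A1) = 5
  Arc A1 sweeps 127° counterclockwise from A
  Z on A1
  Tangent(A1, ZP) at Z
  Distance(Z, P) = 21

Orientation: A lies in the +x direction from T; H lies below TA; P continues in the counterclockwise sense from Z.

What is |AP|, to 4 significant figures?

26.25

On A1, A sits at bearing 90° from H; a 127° counterclockwise sweep puts Z at bearing 217°, so Z = H + 5.0·(cos 217°, sin 217°) = (48.01, -8.009). Since A1 is tangent to ZP there, HZ ⟂ ZP, so ZP runs along (−sin 217°, cos 217°); with |ZP| = 21.0, P = (60.64, -24.78). Then |AP| = |P − A| = 26.25.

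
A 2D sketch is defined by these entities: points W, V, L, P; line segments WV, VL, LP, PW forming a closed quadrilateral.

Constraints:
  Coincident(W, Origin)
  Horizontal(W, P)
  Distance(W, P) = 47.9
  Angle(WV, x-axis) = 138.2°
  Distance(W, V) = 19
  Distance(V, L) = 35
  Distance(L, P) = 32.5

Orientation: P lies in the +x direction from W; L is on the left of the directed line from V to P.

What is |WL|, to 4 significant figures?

26.94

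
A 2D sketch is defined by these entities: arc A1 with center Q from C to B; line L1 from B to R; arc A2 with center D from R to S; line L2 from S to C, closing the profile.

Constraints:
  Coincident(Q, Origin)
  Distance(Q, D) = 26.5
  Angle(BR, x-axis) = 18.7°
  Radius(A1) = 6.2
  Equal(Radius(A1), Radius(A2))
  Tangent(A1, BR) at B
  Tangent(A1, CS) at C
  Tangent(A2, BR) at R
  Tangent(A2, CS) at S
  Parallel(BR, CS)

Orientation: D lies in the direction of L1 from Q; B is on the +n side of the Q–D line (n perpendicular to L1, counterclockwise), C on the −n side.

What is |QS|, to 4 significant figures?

27.22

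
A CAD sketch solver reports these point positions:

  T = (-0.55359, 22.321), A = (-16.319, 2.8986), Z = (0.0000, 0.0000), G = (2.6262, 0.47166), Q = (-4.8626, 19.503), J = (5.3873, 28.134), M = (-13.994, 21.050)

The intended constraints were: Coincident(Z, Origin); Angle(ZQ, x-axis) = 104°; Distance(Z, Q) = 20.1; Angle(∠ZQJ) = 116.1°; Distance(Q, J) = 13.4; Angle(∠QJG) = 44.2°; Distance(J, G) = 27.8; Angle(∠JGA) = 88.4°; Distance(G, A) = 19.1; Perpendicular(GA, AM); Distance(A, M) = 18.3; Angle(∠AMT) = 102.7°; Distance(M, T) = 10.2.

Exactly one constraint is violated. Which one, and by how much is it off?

Distance(M, T) = 10.2 — off by 3.30.

Z = (0.00, 0.00) ✓; ZQ at 104.0° ✓; |ZQ| = 20.10 ✓; ∠ZQJ = 116.1° ✓; |QJ| = 13.40 ✓; ∠QJG = 44.20° ✓; |JG| = 27.80 ✓; ∠JGA = 88.40° ✓; |GA| = 19.10 ✓; ∠(GA, AM) = 90.00° ✓; |AM| = 18.30 ✓; ∠AMT = 102.7° ✓; |MT| = 13.50 ✗.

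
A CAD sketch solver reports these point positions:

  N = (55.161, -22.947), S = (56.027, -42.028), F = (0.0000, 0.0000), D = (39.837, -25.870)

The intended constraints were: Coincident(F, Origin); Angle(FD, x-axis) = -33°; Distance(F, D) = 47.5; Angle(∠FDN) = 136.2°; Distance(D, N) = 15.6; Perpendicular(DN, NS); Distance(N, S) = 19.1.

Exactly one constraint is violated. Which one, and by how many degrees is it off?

Perpendicular(DN, NS) — off by 8.20°.

F = (0.00, 0.00) ✓; FD at -33.00° ✓; |FD| = 47.50 ✓; ∠FDN = 136.2° ✓; |DN| = 15.60 ✓; ∠(DN, NS) = 98.20° ✗; |NS| = 19.10 ✓.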